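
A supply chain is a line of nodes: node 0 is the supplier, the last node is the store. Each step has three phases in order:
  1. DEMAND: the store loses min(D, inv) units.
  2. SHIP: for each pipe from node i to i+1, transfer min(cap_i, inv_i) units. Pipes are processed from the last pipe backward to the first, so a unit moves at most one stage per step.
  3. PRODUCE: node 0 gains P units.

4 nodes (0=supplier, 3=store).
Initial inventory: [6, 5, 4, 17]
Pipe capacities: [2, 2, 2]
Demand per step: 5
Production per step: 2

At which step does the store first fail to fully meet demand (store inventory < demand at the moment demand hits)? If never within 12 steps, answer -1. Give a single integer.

Step 1: demand=5,sold=5 ship[2->3]=2 ship[1->2]=2 ship[0->1]=2 prod=2 -> [6 5 4 14]
Step 2: demand=5,sold=5 ship[2->3]=2 ship[1->2]=2 ship[0->1]=2 prod=2 -> [6 5 4 11]
Step 3: demand=5,sold=5 ship[2->3]=2 ship[1->2]=2 ship[0->1]=2 prod=2 -> [6 5 4 8]
Step 4: demand=5,sold=5 ship[2->3]=2 ship[1->2]=2 ship[0->1]=2 prod=2 -> [6 5 4 5]
Step 5: demand=5,sold=5 ship[2->3]=2 ship[1->2]=2 ship[0->1]=2 prod=2 -> [6 5 4 2]
Step 6: demand=5,sold=2 ship[2->3]=2 ship[1->2]=2 ship[0->1]=2 prod=2 -> [6 5 4 2]
Step 7: demand=5,sold=2 ship[2->3]=2 ship[1->2]=2 ship[0->1]=2 prod=2 -> [6 5 4 2]
Step 8: demand=5,sold=2 ship[2->3]=2 ship[1->2]=2 ship[0->1]=2 prod=2 -> [6 5 4 2]
Step 9: demand=5,sold=2 ship[2->3]=2 ship[1->2]=2 ship[0->1]=2 prod=2 -> [6 5 4 2]
Step 10: demand=5,sold=2 ship[2->3]=2 ship[1->2]=2 ship[0->1]=2 prod=2 -> [6 5 4 2]
Step 11: demand=5,sold=2 ship[2->3]=2 ship[1->2]=2 ship[0->1]=2 prod=2 -> [6 5 4 2]
Step 12: demand=5,sold=2 ship[2->3]=2 ship[1->2]=2 ship[0->1]=2 prod=2 -> [6 5 4 2]
First stockout at step 6

6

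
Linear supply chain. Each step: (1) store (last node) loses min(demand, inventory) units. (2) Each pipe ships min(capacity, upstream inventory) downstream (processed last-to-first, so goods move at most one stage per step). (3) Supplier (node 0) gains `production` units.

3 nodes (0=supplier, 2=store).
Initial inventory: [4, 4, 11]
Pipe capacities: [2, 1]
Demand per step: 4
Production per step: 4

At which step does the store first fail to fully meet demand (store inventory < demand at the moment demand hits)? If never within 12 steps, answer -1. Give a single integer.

Step 1: demand=4,sold=4 ship[1->2]=1 ship[0->1]=2 prod=4 -> [6 5 8]
Step 2: demand=4,sold=4 ship[1->2]=1 ship[0->1]=2 prod=4 -> [8 6 5]
Step 3: demand=4,sold=4 ship[1->2]=1 ship[0->1]=2 prod=4 -> [10 7 2]
Step 4: demand=4,sold=2 ship[1->2]=1 ship[0->1]=2 prod=4 -> [12 8 1]
Step 5: demand=4,sold=1 ship[1->2]=1 ship[0->1]=2 prod=4 -> [14 9 1]
Step 6: demand=4,sold=1 ship[1->2]=1 ship[0->1]=2 prod=4 -> [16 10 1]
Step 7: demand=4,sold=1 ship[1->2]=1 ship[0->1]=2 prod=4 -> [18 11 1]
Step 8: demand=4,sold=1 ship[1->2]=1 ship[0->1]=2 prod=4 -> [20 12 1]
Step 9: demand=4,sold=1 ship[1->2]=1 ship[0->1]=2 prod=4 -> [22 13 1]
Step 10: demand=4,sold=1 ship[1->2]=1 ship[0->1]=2 prod=4 -> [24 14 1]
Step 11: demand=4,sold=1 ship[1->2]=1 ship[0->1]=2 prod=4 -> [26 15 1]
Step 12: demand=4,sold=1 ship[1->2]=1 ship[0->1]=2 prod=4 -> [28 16 1]
First stockout at step 4

4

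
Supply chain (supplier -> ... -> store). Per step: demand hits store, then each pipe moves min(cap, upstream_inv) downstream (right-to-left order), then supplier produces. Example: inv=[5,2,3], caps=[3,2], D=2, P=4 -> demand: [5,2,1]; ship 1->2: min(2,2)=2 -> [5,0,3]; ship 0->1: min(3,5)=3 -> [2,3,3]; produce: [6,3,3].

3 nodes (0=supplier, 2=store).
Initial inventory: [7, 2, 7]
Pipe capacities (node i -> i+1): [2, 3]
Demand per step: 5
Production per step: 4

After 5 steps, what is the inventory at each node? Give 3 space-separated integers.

Step 1: demand=5,sold=5 ship[1->2]=2 ship[0->1]=2 prod=4 -> inv=[9 2 4]
Step 2: demand=5,sold=4 ship[1->2]=2 ship[0->1]=2 prod=4 -> inv=[11 2 2]
Step 3: demand=5,sold=2 ship[1->2]=2 ship[0->1]=2 prod=4 -> inv=[13 2 2]
Step 4: demand=5,sold=2 ship[1->2]=2 ship[0->1]=2 prod=4 -> inv=[15 2 2]
Step 5: demand=5,sold=2 ship[1->2]=2 ship[0->1]=2 prod=4 -> inv=[17 2 2]

17 2 2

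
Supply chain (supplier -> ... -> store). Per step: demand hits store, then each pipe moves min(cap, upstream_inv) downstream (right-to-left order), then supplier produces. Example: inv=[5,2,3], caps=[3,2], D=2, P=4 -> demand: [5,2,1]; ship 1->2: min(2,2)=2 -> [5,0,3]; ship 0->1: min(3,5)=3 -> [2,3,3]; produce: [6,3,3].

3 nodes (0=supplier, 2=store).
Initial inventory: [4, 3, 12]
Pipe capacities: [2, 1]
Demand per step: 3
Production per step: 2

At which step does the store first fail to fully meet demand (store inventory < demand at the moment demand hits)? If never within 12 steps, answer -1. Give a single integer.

Step 1: demand=3,sold=3 ship[1->2]=1 ship[0->1]=2 prod=2 -> [4 4 10]
Step 2: demand=3,sold=3 ship[1->2]=1 ship[0->1]=2 prod=2 -> [4 5 8]
Step 3: demand=3,sold=3 ship[1->2]=1 ship[0->1]=2 prod=2 -> [4 6 6]
Step 4: demand=3,sold=3 ship[1->2]=1 ship[0->1]=2 prod=2 -> [4 7 4]
Step 5: demand=3,sold=3 ship[1->2]=1 ship[0->1]=2 prod=2 -> [4 8 2]
Step 6: demand=3,sold=2 ship[1->2]=1 ship[0->1]=2 prod=2 -> [4 9 1]
Step 7: demand=3,sold=1 ship[1->2]=1 ship[0->1]=2 prod=2 -> [4 10 1]
Step 8: demand=3,sold=1 ship[1->2]=1 ship[0->1]=2 prod=2 -> [4 11 1]
Step 9: demand=3,sold=1 ship[1->2]=1 ship[0->1]=2 prod=2 -> [4 12 1]
Step 10: demand=3,sold=1 ship[1->2]=1 ship[0->1]=2 prod=2 -> [4 13 1]
Step 11: demand=3,sold=1 ship[1->2]=1 ship[0->1]=2 prod=2 -> [4 14 1]
Step 12: demand=3,sold=1 ship[1->2]=1 ship[0->1]=2 prod=2 -> [4 15 1]
First stockout at step 6

6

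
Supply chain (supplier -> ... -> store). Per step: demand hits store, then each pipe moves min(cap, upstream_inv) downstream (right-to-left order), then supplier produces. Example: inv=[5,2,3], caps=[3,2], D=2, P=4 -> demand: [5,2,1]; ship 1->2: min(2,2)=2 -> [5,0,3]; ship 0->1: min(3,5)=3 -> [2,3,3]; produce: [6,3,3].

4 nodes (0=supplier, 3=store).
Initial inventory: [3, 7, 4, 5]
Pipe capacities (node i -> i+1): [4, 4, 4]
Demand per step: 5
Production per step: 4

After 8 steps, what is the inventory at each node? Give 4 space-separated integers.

Step 1: demand=5,sold=5 ship[2->3]=4 ship[1->2]=4 ship[0->1]=3 prod=4 -> inv=[4 6 4 4]
Step 2: demand=5,sold=4 ship[2->3]=4 ship[1->2]=4 ship[0->1]=4 prod=4 -> inv=[4 6 4 4]
Step 3: demand=5,sold=4 ship[2->3]=4 ship[1->2]=4 ship[0->1]=4 prod=4 -> inv=[4 6 4 4]
Step 4: demand=5,sold=4 ship[2->3]=4 ship[1->2]=4 ship[0->1]=4 prod=4 -> inv=[4 6 4 4]
Step 5: demand=5,sold=4 ship[2->3]=4 ship[1->2]=4 ship[0->1]=4 prod=4 -> inv=[4 6 4 4]
Step 6: demand=5,sold=4 ship[2->3]=4 ship[1->2]=4 ship[0->1]=4 prod=4 -> inv=[4 6 4 4]
Step 7: demand=5,sold=4 ship[2->3]=4 ship[1->2]=4 ship[0->1]=4 prod=4 -> inv=[4 6 4 4]
Step 8: demand=5,sold=4 ship[2->3]=4 ship[1->2]=4 ship[0->1]=4 prod=4 -> inv=[4 6 4 4]

4 6 4 4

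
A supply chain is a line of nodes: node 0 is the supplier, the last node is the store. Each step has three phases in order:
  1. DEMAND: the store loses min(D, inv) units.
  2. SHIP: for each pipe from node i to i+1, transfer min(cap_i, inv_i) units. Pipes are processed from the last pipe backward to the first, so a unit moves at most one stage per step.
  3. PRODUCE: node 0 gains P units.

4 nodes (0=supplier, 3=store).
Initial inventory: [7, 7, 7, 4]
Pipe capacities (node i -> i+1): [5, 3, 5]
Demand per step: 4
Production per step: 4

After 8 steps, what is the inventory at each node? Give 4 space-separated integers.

Step 1: demand=4,sold=4 ship[2->3]=5 ship[1->2]=3 ship[0->1]=5 prod=4 -> inv=[6 9 5 5]
Step 2: demand=4,sold=4 ship[2->3]=5 ship[1->2]=3 ship[0->1]=5 prod=4 -> inv=[5 11 3 6]
Step 3: demand=4,sold=4 ship[2->3]=3 ship[1->2]=3 ship[0->1]=5 prod=4 -> inv=[4 13 3 5]
Step 4: demand=4,sold=4 ship[2->3]=3 ship[1->2]=3 ship[0->1]=4 prod=4 -> inv=[4 14 3 4]
Step 5: demand=4,sold=4 ship[2->3]=3 ship[1->2]=3 ship[0->1]=4 prod=4 -> inv=[4 15 3 3]
Step 6: demand=4,sold=3 ship[2->3]=3 ship[1->2]=3 ship[0->1]=4 prod=4 -> inv=[4 16 3 3]
Step 7: demand=4,sold=3 ship[2->3]=3 ship[1->2]=3 ship[0->1]=4 prod=4 -> inv=[4 17 3 3]
Step 8: demand=4,sold=3 ship[2->3]=3 ship[1->2]=3 ship[0->1]=4 prod=4 -> inv=[4 18 3 3]

4 18 3 3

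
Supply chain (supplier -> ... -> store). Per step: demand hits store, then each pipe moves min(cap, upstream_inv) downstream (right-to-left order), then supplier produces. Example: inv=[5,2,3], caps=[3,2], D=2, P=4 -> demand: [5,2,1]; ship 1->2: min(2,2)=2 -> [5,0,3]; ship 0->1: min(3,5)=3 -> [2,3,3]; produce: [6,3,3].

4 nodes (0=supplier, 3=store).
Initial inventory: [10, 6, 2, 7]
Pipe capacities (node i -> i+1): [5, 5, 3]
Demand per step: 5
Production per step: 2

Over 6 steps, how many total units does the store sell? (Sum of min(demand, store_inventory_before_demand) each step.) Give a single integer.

Step 1: sold=5 (running total=5) -> [7 6 5 4]
Step 2: sold=4 (running total=9) -> [4 6 7 3]
Step 3: sold=3 (running total=12) -> [2 5 9 3]
Step 4: sold=3 (running total=15) -> [2 2 11 3]
Step 5: sold=3 (running total=18) -> [2 2 10 3]
Step 6: sold=3 (running total=21) -> [2 2 9 3]

Answer: 21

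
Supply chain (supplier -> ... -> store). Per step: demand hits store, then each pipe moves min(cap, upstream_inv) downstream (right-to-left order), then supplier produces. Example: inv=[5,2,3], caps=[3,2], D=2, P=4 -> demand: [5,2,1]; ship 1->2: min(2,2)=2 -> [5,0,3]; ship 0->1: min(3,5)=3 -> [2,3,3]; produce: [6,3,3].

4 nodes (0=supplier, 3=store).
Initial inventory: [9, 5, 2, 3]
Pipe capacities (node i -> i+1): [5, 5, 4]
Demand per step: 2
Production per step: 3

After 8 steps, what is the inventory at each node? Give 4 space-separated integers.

Step 1: demand=2,sold=2 ship[2->3]=2 ship[1->2]=5 ship[0->1]=5 prod=3 -> inv=[7 5 5 3]
Step 2: demand=2,sold=2 ship[2->3]=4 ship[1->2]=5 ship[0->1]=5 prod=3 -> inv=[5 5 6 5]
Step 3: demand=2,sold=2 ship[2->3]=4 ship[1->2]=5 ship[0->1]=5 prod=3 -> inv=[3 5 7 7]
Step 4: demand=2,sold=2 ship[2->3]=4 ship[1->2]=5 ship[0->1]=3 prod=3 -> inv=[3 3 8 9]
Step 5: demand=2,sold=2 ship[2->3]=4 ship[1->2]=3 ship[0->1]=3 prod=3 -> inv=[3 3 7 11]
Step 6: demand=2,sold=2 ship[2->3]=4 ship[1->2]=3 ship[0->1]=3 prod=3 -> inv=[3 3 6 13]
Step 7: demand=2,sold=2 ship[2->3]=4 ship[1->2]=3 ship[0->1]=3 prod=3 -> inv=[3 3 5 15]
Step 8: demand=2,sold=2 ship[2->3]=4 ship[1->2]=3 ship[0->1]=3 prod=3 -> inv=[3 3 4 17]

3 3 4 17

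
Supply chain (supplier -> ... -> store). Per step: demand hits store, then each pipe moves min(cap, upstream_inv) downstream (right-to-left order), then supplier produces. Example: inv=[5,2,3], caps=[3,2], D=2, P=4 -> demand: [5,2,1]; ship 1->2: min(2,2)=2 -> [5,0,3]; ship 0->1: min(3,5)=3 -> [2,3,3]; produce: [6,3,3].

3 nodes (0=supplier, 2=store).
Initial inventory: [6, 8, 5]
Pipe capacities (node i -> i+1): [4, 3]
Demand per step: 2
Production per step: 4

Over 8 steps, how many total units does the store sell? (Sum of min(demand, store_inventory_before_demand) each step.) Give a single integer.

Answer: 16

Derivation:
Step 1: sold=2 (running total=2) -> [6 9 6]
Step 2: sold=2 (running total=4) -> [6 10 7]
Step 3: sold=2 (running total=6) -> [6 11 8]
Step 4: sold=2 (running total=8) -> [6 12 9]
Step 5: sold=2 (running total=10) -> [6 13 10]
Step 6: sold=2 (running total=12) -> [6 14 11]
Step 7: sold=2 (running total=14) -> [6 15 12]
Step 8: sold=2 (running total=16) -> [6 16 13]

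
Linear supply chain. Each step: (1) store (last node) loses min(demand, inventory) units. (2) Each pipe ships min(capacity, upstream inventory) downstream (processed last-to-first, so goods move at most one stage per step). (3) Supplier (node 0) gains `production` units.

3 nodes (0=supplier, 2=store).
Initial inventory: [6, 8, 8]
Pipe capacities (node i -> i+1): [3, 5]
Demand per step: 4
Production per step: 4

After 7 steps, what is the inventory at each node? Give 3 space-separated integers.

Step 1: demand=4,sold=4 ship[1->2]=5 ship[0->1]=3 prod=4 -> inv=[7 6 9]
Step 2: demand=4,sold=4 ship[1->2]=5 ship[0->1]=3 prod=4 -> inv=[8 4 10]
Step 3: demand=4,sold=4 ship[1->2]=4 ship[0->1]=3 prod=4 -> inv=[9 3 10]
Step 4: demand=4,sold=4 ship[1->2]=3 ship[0->1]=3 prod=4 -> inv=[10 3 9]
Step 5: demand=4,sold=4 ship[1->2]=3 ship[0->1]=3 prod=4 -> inv=[11 3 8]
Step 6: demand=4,sold=4 ship[1->2]=3 ship[0->1]=3 prod=4 -> inv=[12 3 7]
Step 7: demand=4,sold=4 ship[1->2]=3 ship[0->1]=3 prod=4 -> inv=[13 3 6]

13 3 6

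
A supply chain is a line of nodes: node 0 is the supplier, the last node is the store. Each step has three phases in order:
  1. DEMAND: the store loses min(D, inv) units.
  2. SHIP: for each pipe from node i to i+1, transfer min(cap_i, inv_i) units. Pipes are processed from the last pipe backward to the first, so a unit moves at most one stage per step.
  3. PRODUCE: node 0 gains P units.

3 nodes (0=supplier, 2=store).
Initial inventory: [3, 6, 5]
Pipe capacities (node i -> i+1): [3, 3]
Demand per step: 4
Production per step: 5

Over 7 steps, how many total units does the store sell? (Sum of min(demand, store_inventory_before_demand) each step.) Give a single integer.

Answer: 23

Derivation:
Step 1: sold=4 (running total=4) -> [5 6 4]
Step 2: sold=4 (running total=8) -> [7 6 3]
Step 3: sold=3 (running total=11) -> [9 6 3]
Step 4: sold=3 (running total=14) -> [11 6 3]
Step 5: sold=3 (running total=17) -> [13 6 3]
Step 6: sold=3 (running total=20) -> [15 6 3]
Step 7: sold=3 (running total=23) -> [17 6 3]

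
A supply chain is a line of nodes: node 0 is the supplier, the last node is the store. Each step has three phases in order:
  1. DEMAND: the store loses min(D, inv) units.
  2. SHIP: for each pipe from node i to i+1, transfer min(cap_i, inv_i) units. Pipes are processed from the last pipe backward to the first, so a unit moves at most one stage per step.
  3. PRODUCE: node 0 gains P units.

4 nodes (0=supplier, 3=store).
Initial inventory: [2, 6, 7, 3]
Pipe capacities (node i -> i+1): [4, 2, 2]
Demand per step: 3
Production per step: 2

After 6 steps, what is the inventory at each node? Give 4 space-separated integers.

Step 1: demand=3,sold=3 ship[2->3]=2 ship[1->2]=2 ship[0->1]=2 prod=2 -> inv=[2 6 7 2]
Step 2: demand=3,sold=2 ship[2->3]=2 ship[1->2]=2 ship[0->1]=2 prod=2 -> inv=[2 6 7 2]
Step 3: demand=3,sold=2 ship[2->3]=2 ship[1->2]=2 ship[0->1]=2 prod=2 -> inv=[2 6 7 2]
Step 4: demand=3,sold=2 ship[2->3]=2 ship[1->2]=2 ship[0->1]=2 prod=2 -> inv=[2 6 7 2]
Step 5: demand=3,sold=2 ship[2->3]=2 ship[1->2]=2 ship[0->1]=2 prod=2 -> inv=[2 6 7 2]
Step 6: demand=3,sold=2 ship[2->3]=2 ship[1->2]=2 ship[0->1]=2 prod=2 -> inv=[2 6 7 2]

2 6 7 2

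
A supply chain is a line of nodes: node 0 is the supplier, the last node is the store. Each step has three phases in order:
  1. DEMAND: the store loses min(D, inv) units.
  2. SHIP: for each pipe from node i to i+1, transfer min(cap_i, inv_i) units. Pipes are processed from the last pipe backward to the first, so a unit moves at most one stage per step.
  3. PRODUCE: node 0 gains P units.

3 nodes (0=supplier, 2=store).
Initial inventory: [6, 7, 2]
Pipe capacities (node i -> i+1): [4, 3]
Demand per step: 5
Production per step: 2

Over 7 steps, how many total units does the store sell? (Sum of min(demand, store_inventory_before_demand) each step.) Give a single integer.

Step 1: sold=2 (running total=2) -> [4 8 3]
Step 2: sold=3 (running total=5) -> [2 9 3]
Step 3: sold=3 (running total=8) -> [2 8 3]
Step 4: sold=3 (running total=11) -> [2 7 3]
Step 5: sold=3 (running total=14) -> [2 6 3]
Step 6: sold=3 (running total=17) -> [2 5 3]
Step 7: sold=3 (running total=20) -> [2 4 3]

Answer: 20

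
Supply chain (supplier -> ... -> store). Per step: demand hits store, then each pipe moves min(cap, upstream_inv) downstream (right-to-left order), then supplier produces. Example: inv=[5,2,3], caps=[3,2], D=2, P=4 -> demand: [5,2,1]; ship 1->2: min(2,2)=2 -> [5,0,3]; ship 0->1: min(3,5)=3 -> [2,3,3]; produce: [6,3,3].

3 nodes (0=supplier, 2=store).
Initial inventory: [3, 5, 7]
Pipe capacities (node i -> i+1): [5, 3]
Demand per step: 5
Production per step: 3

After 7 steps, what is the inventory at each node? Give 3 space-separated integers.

Step 1: demand=5,sold=5 ship[1->2]=3 ship[0->1]=3 prod=3 -> inv=[3 5 5]
Step 2: demand=5,sold=5 ship[1->2]=3 ship[0->1]=3 prod=3 -> inv=[3 5 3]
Step 3: demand=5,sold=3 ship[1->2]=3 ship[0->1]=3 prod=3 -> inv=[3 5 3]
Step 4: demand=5,sold=3 ship[1->2]=3 ship[0->1]=3 prod=3 -> inv=[3 5 3]
Step 5: demand=5,sold=3 ship[1->2]=3 ship[0->1]=3 prod=3 -> inv=[3 5 3]
Step 6: demand=5,sold=3 ship[1->2]=3 ship[0->1]=3 prod=3 -> inv=[3 5 3]
Step 7: demand=5,sold=3 ship[1->2]=3 ship[0->1]=3 prod=3 -> inv=[3 5 3]

3 5 3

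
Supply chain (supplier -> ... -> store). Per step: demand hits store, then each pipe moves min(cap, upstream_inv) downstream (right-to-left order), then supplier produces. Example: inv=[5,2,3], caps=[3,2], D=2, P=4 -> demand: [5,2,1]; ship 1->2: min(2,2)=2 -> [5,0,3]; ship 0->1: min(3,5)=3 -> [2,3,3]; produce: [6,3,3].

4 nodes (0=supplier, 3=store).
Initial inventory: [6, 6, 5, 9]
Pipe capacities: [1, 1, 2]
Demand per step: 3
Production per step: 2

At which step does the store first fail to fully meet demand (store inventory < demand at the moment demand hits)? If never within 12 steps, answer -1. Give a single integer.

Step 1: demand=3,sold=3 ship[2->3]=2 ship[1->2]=1 ship[0->1]=1 prod=2 -> [7 6 4 8]
Step 2: demand=3,sold=3 ship[2->3]=2 ship[1->2]=1 ship[0->1]=1 prod=2 -> [8 6 3 7]
Step 3: demand=3,sold=3 ship[2->3]=2 ship[1->2]=1 ship[0->1]=1 prod=2 -> [9 6 2 6]
Step 4: demand=3,sold=3 ship[2->3]=2 ship[1->2]=1 ship[0->1]=1 prod=2 -> [10 6 1 5]
Step 5: demand=3,sold=3 ship[2->3]=1 ship[1->2]=1 ship[0->1]=1 prod=2 -> [11 6 1 3]
Step 6: demand=3,sold=3 ship[2->3]=1 ship[1->2]=1 ship[0->1]=1 prod=2 -> [12 6 1 1]
Step 7: demand=3,sold=1 ship[2->3]=1 ship[1->2]=1 ship[0->1]=1 prod=2 -> [13 6 1 1]
Step 8: demand=3,sold=1 ship[2->3]=1 ship[1->2]=1 ship[0->1]=1 prod=2 -> [14 6 1 1]
Step 9: demand=3,sold=1 ship[2->3]=1 ship[1->2]=1 ship[0->1]=1 prod=2 -> [15 6 1 1]
Step 10: demand=3,sold=1 ship[2->3]=1 ship[1->2]=1 ship[0->1]=1 prod=2 -> [16 6 1 1]
Step 11: demand=3,sold=1 ship[2->3]=1 ship[1->2]=1 ship[0->1]=1 prod=2 -> [17 6 1 1]
Step 12: demand=3,sold=1 ship[2->3]=1 ship[1->2]=1 ship[0->1]=1 prod=2 -> [18 6 1 1]
First stockout at step 7

7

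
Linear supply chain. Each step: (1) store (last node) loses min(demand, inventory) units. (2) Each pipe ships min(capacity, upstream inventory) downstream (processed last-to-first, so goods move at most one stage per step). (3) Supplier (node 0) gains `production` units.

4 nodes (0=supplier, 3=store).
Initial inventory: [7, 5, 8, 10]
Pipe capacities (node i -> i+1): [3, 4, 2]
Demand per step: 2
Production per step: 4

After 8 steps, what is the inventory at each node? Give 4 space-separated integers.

Step 1: demand=2,sold=2 ship[2->3]=2 ship[1->2]=4 ship[0->1]=3 prod=4 -> inv=[8 4 10 10]
Step 2: demand=2,sold=2 ship[2->3]=2 ship[1->2]=4 ship[0->1]=3 prod=4 -> inv=[9 3 12 10]
Step 3: demand=2,sold=2 ship[2->3]=2 ship[1->2]=3 ship[0->1]=3 prod=4 -> inv=[10 3 13 10]
Step 4: demand=2,sold=2 ship[2->3]=2 ship[1->2]=3 ship[0->1]=3 prod=4 -> inv=[11 3 14 10]
Step 5: demand=2,sold=2 ship[2->3]=2 ship[1->2]=3 ship[0->1]=3 prod=4 -> inv=[12 3 15 10]
Step 6: demand=2,sold=2 ship[2->3]=2 ship[1->2]=3 ship[0->1]=3 prod=4 -> inv=[13 3 16 10]
Step 7: demand=2,sold=2 ship[2->3]=2 ship[1->2]=3 ship[0->1]=3 prod=4 -> inv=[14 3 17 10]
Step 8: demand=2,sold=2 ship[2->3]=2 ship[1->2]=3 ship[0->1]=3 prod=4 -> inv=[15 3 18 10]

15 3 18 10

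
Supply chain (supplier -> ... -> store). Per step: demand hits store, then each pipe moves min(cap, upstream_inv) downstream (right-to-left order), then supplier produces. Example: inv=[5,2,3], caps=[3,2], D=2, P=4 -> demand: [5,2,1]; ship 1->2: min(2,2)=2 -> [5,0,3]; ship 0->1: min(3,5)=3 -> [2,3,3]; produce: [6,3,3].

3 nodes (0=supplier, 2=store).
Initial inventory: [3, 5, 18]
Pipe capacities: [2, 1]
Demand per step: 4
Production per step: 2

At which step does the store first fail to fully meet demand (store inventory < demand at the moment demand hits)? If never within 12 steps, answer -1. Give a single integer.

Step 1: demand=4,sold=4 ship[1->2]=1 ship[0->1]=2 prod=2 -> [3 6 15]
Step 2: demand=4,sold=4 ship[1->2]=1 ship[0->1]=2 prod=2 -> [3 7 12]
Step 3: demand=4,sold=4 ship[1->2]=1 ship[0->1]=2 prod=2 -> [3 8 9]
Step 4: demand=4,sold=4 ship[1->2]=1 ship[0->1]=2 prod=2 -> [3 9 6]
Step 5: demand=4,sold=4 ship[1->2]=1 ship[0->1]=2 prod=2 -> [3 10 3]
Step 6: demand=4,sold=3 ship[1->2]=1 ship[0->1]=2 prod=2 -> [3 11 1]
Step 7: demand=4,sold=1 ship[1->2]=1 ship[0->1]=2 prod=2 -> [3 12 1]
Step 8: demand=4,sold=1 ship[1->2]=1 ship[0->1]=2 prod=2 -> [3 13 1]
Step 9: demand=4,sold=1 ship[1->2]=1 ship[0->1]=2 prod=2 -> [3 14 1]
Step 10: demand=4,sold=1 ship[1->2]=1 ship[0->1]=2 prod=2 -> [3 15 1]
Step 11: demand=4,sold=1 ship[1->2]=1 ship[0->1]=2 prod=2 -> [3 16 1]
Step 12: demand=4,sold=1 ship[1->2]=1 ship[0->1]=2 prod=2 -> [3 17 1]
First stockout at step 6

6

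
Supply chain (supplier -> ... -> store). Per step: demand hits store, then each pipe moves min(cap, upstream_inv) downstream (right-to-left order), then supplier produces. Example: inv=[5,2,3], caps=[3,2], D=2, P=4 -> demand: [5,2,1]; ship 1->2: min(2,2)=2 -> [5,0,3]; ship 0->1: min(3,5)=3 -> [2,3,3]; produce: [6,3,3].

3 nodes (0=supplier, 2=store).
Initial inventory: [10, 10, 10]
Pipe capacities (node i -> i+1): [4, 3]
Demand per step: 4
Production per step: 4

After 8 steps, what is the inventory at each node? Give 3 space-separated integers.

Step 1: demand=4,sold=4 ship[1->2]=3 ship[0->1]=4 prod=4 -> inv=[10 11 9]
Step 2: demand=4,sold=4 ship[1->2]=3 ship[0->1]=4 prod=4 -> inv=[10 12 8]
Step 3: demand=4,sold=4 ship[1->2]=3 ship[0->1]=4 prod=4 -> inv=[10 13 7]
Step 4: demand=4,sold=4 ship[1->2]=3 ship[0->1]=4 prod=4 -> inv=[10 14 6]
Step 5: demand=4,sold=4 ship[1->2]=3 ship[0->1]=4 prod=4 -> inv=[10 15 5]
Step 6: demand=4,sold=4 ship[1->2]=3 ship[0->1]=4 prod=4 -> inv=[10 16 4]
Step 7: demand=4,sold=4 ship[1->2]=3 ship[0->1]=4 prod=4 -> inv=[10 17 3]
Step 8: demand=4,sold=3 ship[1->2]=3 ship[0->1]=4 prod=4 -> inv=[10 18 3]

10 18 3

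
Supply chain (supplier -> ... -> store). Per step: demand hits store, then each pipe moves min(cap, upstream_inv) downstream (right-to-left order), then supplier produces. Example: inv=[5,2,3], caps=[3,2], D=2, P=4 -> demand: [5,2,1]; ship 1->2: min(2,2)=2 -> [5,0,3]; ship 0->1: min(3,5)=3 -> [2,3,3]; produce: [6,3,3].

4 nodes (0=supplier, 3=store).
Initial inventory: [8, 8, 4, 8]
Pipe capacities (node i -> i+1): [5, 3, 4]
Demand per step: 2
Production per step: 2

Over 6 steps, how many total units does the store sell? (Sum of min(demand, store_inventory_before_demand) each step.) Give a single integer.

Step 1: sold=2 (running total=2) -> [5 10 3 10]
Step 2: sold=2 (running total=4) -> [2 12 3 11]
Step 3: sold=2 (running total=6) -> [2 11 3 12]
Step 4: sold=2 (running total=8) -> [2 10 3 13]
Step 5: sold=2 (running total=10) -> [2 9 3 14]
Step 6: sold=2 (running total=12) -> [2 8 3 15]

Answer: 12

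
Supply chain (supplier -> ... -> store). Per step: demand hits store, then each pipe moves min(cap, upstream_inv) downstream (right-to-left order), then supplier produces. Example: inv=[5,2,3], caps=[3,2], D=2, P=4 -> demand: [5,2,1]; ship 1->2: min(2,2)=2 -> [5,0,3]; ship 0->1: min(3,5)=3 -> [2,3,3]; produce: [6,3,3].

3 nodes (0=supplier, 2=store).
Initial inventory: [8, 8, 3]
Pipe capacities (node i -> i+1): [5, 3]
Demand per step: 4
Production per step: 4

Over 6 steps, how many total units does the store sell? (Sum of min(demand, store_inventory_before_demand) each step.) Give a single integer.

Step 1: sold=3 (running total=3) -> [7 10 3]
Step 2: sold=3 (running total=6) -> [6 12 3]
Step 3: sold=3 (running total=9) -> [5 14 3]
Step 4: sold=3 (running total=12) -> [4 16 3]
Step 5: sold=3 (running total=15) -> [4 17 3]
Step 6: sold=3 (running total=18) -> [4 18 3]

Answer: 18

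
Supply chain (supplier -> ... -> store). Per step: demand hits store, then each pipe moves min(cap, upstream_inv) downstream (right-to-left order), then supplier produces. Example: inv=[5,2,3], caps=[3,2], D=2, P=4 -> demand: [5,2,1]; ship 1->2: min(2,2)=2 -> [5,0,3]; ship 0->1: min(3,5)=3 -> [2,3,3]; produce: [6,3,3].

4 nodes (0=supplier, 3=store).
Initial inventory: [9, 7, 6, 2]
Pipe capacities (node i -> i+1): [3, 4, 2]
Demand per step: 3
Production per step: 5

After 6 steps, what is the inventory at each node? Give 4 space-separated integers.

Step 1: demand=3,sold=2 ship[2->3]=2 ship[1->2]=4 ship[0->1]=3 prod=5 -> inv=[11 6 8 2]
Step 2: demand=3,sold=2 ship[2->3]=2 ship[1->2]=4 ship[0->1]=3 prod=5 -> inv=[13 5 10 2]
Step 3: demand=3,sold=2 ship[2->3]=2 ship[1->2]=4 ship[0->1]=3 prod=5 -> inv=[15 4 12 2]
Step 4: demand=3,sold=2 ship[2->3]=2 ship[1->2]=4 ship[0->1]=3 prod=5 -> inv=[17 3 14 2]
Step 5: demand=3,sold=2 ship[2->3]=2 ship[1->2]=3 ship[0->1]=3 prod=5 -> inv=[19 3 15 2]
Step 6: demand=3,sold=2 ship[2->3]=2 ship[1->2]=3 ship[0->1]=3 prod=5 -> inv=[21 3 16 2]

21 3 16 2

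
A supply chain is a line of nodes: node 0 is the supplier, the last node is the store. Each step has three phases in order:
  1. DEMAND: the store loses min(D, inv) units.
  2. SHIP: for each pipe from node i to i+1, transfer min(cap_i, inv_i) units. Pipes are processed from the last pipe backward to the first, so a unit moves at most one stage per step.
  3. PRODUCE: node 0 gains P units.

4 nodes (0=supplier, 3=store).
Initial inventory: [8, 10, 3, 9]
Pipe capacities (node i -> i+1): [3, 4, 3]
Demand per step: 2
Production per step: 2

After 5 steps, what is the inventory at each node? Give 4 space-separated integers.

Step 1: demand=2,sold=2 ship[2->3]=3 ship[1->2]=4 ship[0->1]=3 prod=2 -> inv=[7 9 4 10]
Step 2: demand=2,sold=2 ship[2->3]=3 ship[1->2]=4 ship[0->1]=3 prod=2 -> inv=[6 8 5 11]
Step 3: demand=2,sold=2 ship[2->3]=3 ship[1->2]=4 ship[0->1]=3 prod=2 -> inv=[5 7 6 12]
Step 4: demand=2,sold=2 ship[2->3]=3 ship[1->2]=4 ship[0->1]=3 prod=2 -> inv=[4 6 7 13]
Step 5: demand=2,sold=2 ship[2->3]=3 ship[1->2]=4 ship[0->1]=3 prod=2 -> inv=[3 5 8 14]

3 5 8 14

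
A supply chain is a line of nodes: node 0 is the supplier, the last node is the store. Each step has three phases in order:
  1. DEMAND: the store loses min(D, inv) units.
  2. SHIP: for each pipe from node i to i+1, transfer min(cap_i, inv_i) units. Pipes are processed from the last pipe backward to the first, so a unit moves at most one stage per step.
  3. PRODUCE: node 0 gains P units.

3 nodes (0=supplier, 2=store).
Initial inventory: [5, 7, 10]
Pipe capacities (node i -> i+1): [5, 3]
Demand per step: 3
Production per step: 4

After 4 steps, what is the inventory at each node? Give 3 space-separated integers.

Step 1: demand=3,sold=3 ship[1->2]=3 ship[0->1]=5 prod=4 -> inv=[4 9 10]
Step 2: demand=3,sold=3 ship[1->2]=3 ship[0->1]=4 prod=4 -> inv=[4 10 10]
Step 3: demand=3,sold=3 ship[1->2]=3 ship[0->1]=4 prod=4 -> inv=[4 11 10]
Step 4: demand=3,sold=3 ship[1->2]=3 ship[0->1]=4 prod=4 -> inv=[4 12 10]

4 12 10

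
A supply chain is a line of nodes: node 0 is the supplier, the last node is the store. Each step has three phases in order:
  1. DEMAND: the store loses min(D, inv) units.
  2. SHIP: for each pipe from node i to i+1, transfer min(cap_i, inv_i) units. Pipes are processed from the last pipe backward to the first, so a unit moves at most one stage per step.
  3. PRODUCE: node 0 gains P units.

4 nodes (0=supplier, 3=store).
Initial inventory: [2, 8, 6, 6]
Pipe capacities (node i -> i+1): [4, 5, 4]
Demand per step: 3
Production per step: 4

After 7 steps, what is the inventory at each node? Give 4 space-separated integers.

Step 1: demand=3,sold=3 ship[2->3]=4 ship[1->2]=5 ship[0->1]=2 prod=4 -> inv=[4 5 7 7]
Step 2: demand=3,sold=3 ship[2->3]=4 ship[1->2]=5 ship[0->1]=4 prod=4 -> inv=[4 4 8 8]
Step 3: demand=3,sold=3 ship[2->3]=4 ship[1->2]=4 ship[0->1]=4 prod=4 -> inv=[4 4 8 9]
Step 4: demand=3,sold=3 ship[2->3]=4 ship[1->2]=4 ship[0->1]=4 prod=4 -> inv=[4 4 8 10]
Step 5: demand=3,sold=3 ship[2->3]=4 ship[1->2]=4 ship[0->1]=4 prod=4 -> inv=[4 4 8 11]
Step 6: demand=3,sold=3 ship[2->3]=4 ship[1->2]=4 ship[0->1]=4 prod=4 -> inv=[4 4 8 12]
Step 7: demand=3,sold=3 ship[2->3]=4 ship[1->2]=4 ship[0->1]=4 prod=4 -> inv=[4 4 8 13]

4 4 8 13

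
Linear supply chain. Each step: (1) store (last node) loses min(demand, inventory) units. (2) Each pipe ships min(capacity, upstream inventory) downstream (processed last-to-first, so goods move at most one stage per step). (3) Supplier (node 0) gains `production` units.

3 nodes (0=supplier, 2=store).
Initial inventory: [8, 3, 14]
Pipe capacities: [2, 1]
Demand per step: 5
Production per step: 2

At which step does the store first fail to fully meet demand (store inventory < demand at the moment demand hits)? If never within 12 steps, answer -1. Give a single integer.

Step 1: demand=5,sold=5 ship[1->2]=1 ship[0->1]=2 prod=2 -> [8 4 10]
Step 2: demand=5,sold=5 ship[1->2]=1 ship[0->1]=2 prod=2 -> [8 5 6]
Step 3: demand=5,sold=5 ship[1->2]=1 ship[0->1]=2 prod=2 -> [8 6 2]
Step 4: demand=5,sold=2 ship[1->2]=1 ship[0->1]=2 prod=2 -> [8 7 1]
Step 5: demand=5,sold=1 ship[1->2]=1 ship[0->1]=2 prod=2 -> [8 8 1]
Step 6: demand=5,sold=1 ship[1->2]=1 ship[0->1]=2 prod=2 -> [8 9 1]
Step 7: demand=5,sold=1 ship[1->2]=1 ship[0->1]=2 prod=2 -> [8 10 1]
Step 8: demand=5,sold=1 ship[1->2]=1 ship[0->1]=2 prod=2 -> [8 11 1]
Step 9: demand=5,sold=1 ship[1->2]=1 ship[0->1]=2 prod=2 -> [8 12 1]
Step 10: demand=5,sold=1 ship[1->2]=1 ship[0->1]=2 prod=2 -> [8 13 1]
Step 11: demand=5,sold=1 ship[1->2]=1 ship[0->1]=2 prod=2 -> [8 14 1]
Step 12: demand=5,sold=1 ship[1->2]=1 ship[0->1]=2 prod=2 -> [8 15 1]
First stockout at step 4

4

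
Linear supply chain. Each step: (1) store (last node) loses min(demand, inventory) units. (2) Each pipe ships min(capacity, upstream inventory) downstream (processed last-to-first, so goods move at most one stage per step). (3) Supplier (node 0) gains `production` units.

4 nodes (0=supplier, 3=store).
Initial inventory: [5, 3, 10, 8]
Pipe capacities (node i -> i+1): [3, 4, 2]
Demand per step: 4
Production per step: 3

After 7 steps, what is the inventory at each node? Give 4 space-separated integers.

Step 1: demand=4,sold=4 ship[2->3]=2 ship[1->2]=3 ship[0->1]=3 prod=3 -> inv=[5 3 11 6]
Step 2: demand=4,sold=4 ship[2->3]=2 ship[1->2]=3 ship[0->1]=3 prod=3 -> inv=[5 3 12 4]
Step 3: demand=4,sold=4 ship[2->3]=2 ship[1->2]=3 ship[0->1]=3 prod=3 -> inv=[5 3 13 2]
Step 4: demand=4,sold=2 ship[2->3]=2 ship[1->2]=3 ship[0->1]=3 prod=3 -> inv=[5 3 14 2]
Step 5: demand=4,sold=2 ship[2->3]=2 ship[1->2]=3 ship[0->1]=3 prod=3 -> inv=[5 3 15 2]
Step 6: demand=4,sold=2 ship[2->3]=2 ship[1->2]=3 ship[0->1]=3 prod=3 -> inv=[5 3 16 2]
Step 7: demand=4,sold=2 ship[2->3]=2 ship[1->2]=3 ship[0->1]=3 prod=3 -> inv=[5 3 17 2]

5 3 17 2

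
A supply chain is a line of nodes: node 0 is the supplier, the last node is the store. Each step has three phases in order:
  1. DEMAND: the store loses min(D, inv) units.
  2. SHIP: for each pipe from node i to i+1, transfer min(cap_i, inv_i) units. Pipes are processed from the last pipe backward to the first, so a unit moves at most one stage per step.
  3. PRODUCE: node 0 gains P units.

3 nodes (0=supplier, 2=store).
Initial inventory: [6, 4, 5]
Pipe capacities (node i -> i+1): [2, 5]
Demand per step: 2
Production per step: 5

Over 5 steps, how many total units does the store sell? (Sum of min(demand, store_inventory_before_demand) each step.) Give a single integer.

Answer: 10

Derivation:
Step 1: sold=2 (running total=2) -> [9 2 7]
Step 2: sold=2 (running total=4) -> [12 2 7]
Step 3: sold=2 (running total=6) -> [15 2 7]
Step 4: sold=2 (running total=8) -> [18 2 7]
Step 5: sold=2 (running total=10) -> [21 2 7]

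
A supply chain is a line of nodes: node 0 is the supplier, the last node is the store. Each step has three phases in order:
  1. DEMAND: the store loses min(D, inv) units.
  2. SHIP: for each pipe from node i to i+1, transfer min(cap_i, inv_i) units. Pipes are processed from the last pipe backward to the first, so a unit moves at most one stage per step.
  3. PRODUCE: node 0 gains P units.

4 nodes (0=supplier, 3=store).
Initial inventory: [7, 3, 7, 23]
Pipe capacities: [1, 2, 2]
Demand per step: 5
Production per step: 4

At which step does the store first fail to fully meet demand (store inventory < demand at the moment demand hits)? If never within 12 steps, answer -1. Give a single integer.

Step 1: demand=5,sold=5 ship[2->3]=2 ship[1->2]=2 ship[0->1]=1 prod=4 -> [10 2 7 20]
Step 2: demand=5,sold=5 ship[2->3]=2 ship[1->2]=2 ship[0->1]=1 prod=4 -> [13 1 7 17]
Step 3: demand=5,sold=5 ship[2->3]=2 ship[1->2]=1 ship[0->1]=1 prod=4 -> [16 1 6 14]
Step 4: demand=5,sold=5 ship[2->3]=2 ship[1->2]=1 ship[0->1]=1 prod=4 -> [19 1 5 11]
Step 5: demand=5,sold=5 ship[2->3]=2 ship[1->2]=1 ship[0->1]=1 prod=4 -> [22 1 4 8]
Step 6: demand=5,sold=5 ship[2->3]=2 ship[1->2]=1 ship[0->1]=1 prod=4 -> [25 1 3 5]
Step 7: demand=5,sold=5 ship[2->3]=2 ship[1->2]=1 ship[0->1]=1 prod=4 -> [28 1 2 2]
Step 8: demand=5,sold=2 ship[2->3]=2 ship[1->2]=1 ship[0->1]=1 prod=4 -> [31 1 1 2]
Step 9: demand=5,sold=2 ship[2->3]=1 ship[1->2]=1 ship[0->1]=1 prod=4 -> [34 1 1 1]
Step 10: demand=5,sold=1 ship[2->3]=1 ship[1->2]=1 ship[0->1]=1 prod=4 -> [37 1 1 1]
Step 11: demand=5,sold=1 ship[2->3]=1 ship[1->2]=1 ship[0->1]=1 prod=4 -> [40 1 1 1]
Step 12: demand=5,sold=1 ship[2->3]=1 ship[1->2]=1 ship[0->1]=1 prod=4 -> [43 1 1 1]
First stockout at step 8

8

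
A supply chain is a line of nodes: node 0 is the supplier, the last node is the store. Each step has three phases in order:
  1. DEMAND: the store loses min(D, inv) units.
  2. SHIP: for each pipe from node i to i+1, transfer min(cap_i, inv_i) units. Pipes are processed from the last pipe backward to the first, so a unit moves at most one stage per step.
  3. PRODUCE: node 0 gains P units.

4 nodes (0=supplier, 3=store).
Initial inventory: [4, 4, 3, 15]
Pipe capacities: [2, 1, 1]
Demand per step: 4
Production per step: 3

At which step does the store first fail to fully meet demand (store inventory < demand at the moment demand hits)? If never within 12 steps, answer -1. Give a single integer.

Step 1: demand=4,sold=4 ship[2->3]=1 ship[1->2]=1 ship[0->1]=2 prod=3 -> [5 5 3 12]
Step 2: demand=4,sold=4 ship[2->3]=1 ship[1->2]=1 ship[0->1]=2 prod=3 -> [6 6 3 9]
Step 3: demand=4,sold=4 ship[2->3]=1 ship[1->2]=1 ship[0->1]=2 prod=3 -> [7 7 3 6]
Step 4: demand=4,sold=4 ship[2->3]=1 ship[1->2]=1 ship[0->1]=2 prod=3 -> [8 8 3 3]
Step 5: demand=4,sold=3 ship[2->3]=1 ship[1->2]=1 ship[0->1]=2 prod=3 -> [9 9 3 1]
Step 6: demand=4,sold=1 ship[2->3]=1 ship[1->2]=1 ship[0->1]=2 prod=3 -> [10 10 3 1]
Step 7: demand=4,sold=1 ship[2->3]=1 ship[1->2]=1 ship[0->1]=2 prod=3 -> [11 11 3 1]
Step 8: demand=4,sold=1 ship[2->3]=1 ship[1->2]=1 ship[0->1]=2 prod=3 -> [12 12 3 1]
Step 9: demand=4,sold=1 ship[2->3]=1 ship[1->2]=1 ship[0->1]=2 prod=3 -> [13 13 3 1]
Step 10: demand=4,sold=1 ship[2->3]=1 ship[1->2]=1 ship[0->1]=2 prod=3 -> [14 14 3 1]
Step 11: demand=4,sold=1 ship[2->3]=1 ship[1->2]=1 ship[0->1]=2 prod=3 -> [15 15 3 1]
Step 12: demand=4,sold=1 ship[2->3]=1 ship[1->2]=1 ship[0->1]=2 prod=3 -> [16 16 3 1]
First stockout at step 5

5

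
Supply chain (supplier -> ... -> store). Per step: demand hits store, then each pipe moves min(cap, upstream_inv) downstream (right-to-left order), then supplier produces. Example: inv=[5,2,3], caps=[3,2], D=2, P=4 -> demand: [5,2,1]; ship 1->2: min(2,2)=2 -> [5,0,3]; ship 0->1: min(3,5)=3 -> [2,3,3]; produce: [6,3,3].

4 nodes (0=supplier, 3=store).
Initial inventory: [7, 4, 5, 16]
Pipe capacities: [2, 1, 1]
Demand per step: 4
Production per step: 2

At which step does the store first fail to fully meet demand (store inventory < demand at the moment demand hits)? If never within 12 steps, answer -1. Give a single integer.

Step 1: demand=4,sold=4 ship[2->3]=1 ship[1->2]=1 ship[0->1]=2 prod=2 -> [7 5 5 13]
Step 2: demand=4,sold=4 ship[2->3]=1 ship[1->2]=1 ship[0->1]=2 prod=2 -> [7 6 5 10]
Step 3: demand=4,sold=4 ship[2->3]=1 ship[1->2]=1 ship[0->1]=2 prod=2 -> [7 7 5 7]
Step 4: demand=4,sold=4 ship[2->3]=1 ship[1->2]=1 ship[0->1]=2 prod=2 -> [7 8 5 4]
Step 5: demand=4,sold=4 ship[2->3]=1 ship[1->2]=1 ship[0->1]=2 prod=2 -> [7 9 5 1]
Step 6: demand=4,sold=1 ship[2->3]=1 ship[1->2]=1 ship[0->1]=2 prod=2 -> [7 10 5 1]
Step 7: demand=4,sold=1 ship[2->3]=1 ship[1->2]=1 ship[0->1]=2 prod=2 -> [7 11 5 1]
Step 8: demand=4,sold=1 ship[2->3]=1 ship[1->2]=1 ship[0->1]=2 prod=2 -> [7 12 5 1]
Step 9: demand=4,sold=1 ship[2->3]=1 ship[1->2]=1 ship[0->1]=2 prod=2 -> [7 13 5 1]
Step 10: demand=4,sold=1 ship[2->3]=1 ship[1->2]=1 ship[0->1]=2 prod=2 -> [7 14 5 1]
Step 11: demand=4,sold=1 ship[2->3]=1 ship[1->2]=1 ship[0->1]=2 prod=2 -> [7 15 5 1]
Step 12: demand=4,sold=1 ship[2->3]=1 ship[1->2]=1 ship[0->1]=2 prod=2 -> [7 16 5 1]
First stockout at step 6

6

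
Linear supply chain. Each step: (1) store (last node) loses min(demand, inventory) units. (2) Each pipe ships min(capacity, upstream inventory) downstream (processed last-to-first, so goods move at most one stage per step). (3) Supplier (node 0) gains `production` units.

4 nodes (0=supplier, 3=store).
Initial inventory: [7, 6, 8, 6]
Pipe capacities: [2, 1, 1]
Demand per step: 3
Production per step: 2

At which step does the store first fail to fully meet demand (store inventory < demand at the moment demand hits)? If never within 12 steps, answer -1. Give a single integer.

Step 1: demand=3,sold=3 ship[2->3]=1 ship[1->2]=1 ship[0->1]=2 prod=2 -> [7 7 8 4]
Step 2: demand=3,sold=3 ship[2->3]=1 ship[1->2]=1 ship[0->1]=2 prod=2 -> [7 8 8 2]
Step 3: demand=3,sold=2 ship[2->3]=1 ship[1->2]=1 ship[0->1]=2 prod=2 -> [7 9 8 1]
Step 4: demand=3,sold=1 ship[2->3]=1 ship[1->2]=1 ship[0->1]=2 prod=2 -> [7 10 8 1]
Step 5: demand=3,sold=1 ship[2->3]=1 ship[1->2]=1 ship[0->1]=2 prod=2 -> [7 11 8 1]
Step 6: demand=3,sold=1 ship[2->3]=1 ship[1->2]=1 ship[0->1]=2 prod=2 -> [7 12 8 1]
Step 7: demand=3,sold=1 ship[2->3]=1 ship[1->2]=1 ship[0->1]=2 prod=2 -> [7 13 8 1]
Step 8: demand=3,sold=1 ship[2->3]=1 ship[1->2]=1 ship[0->1]=2 prod=2 -> [7 14 8 1]
Step 9: demand=3,sold=1 ship[2->3]=1 ship[1->2]=1 ship[0->1]=2 prod=2 -> [7 15 8 1]
Step 10: demand=3,sold=1 ship[2->3]=1 ship[1->2]=1 ship[0->1]=2 prod=2 -> [7 16 8 1]
Step 11: demand=3,sold=1 ship[2->3]=1 ship[1->2]=1 ship[0->1]=2 prod=2 -> [7 17 8 1]
Step 12: demand=3,sold=1 ship[2->3]=1 ship[1->2]=1 ship[0->1]=2 prod=2 -> [7 18 8 1]
First stockout at step 3

3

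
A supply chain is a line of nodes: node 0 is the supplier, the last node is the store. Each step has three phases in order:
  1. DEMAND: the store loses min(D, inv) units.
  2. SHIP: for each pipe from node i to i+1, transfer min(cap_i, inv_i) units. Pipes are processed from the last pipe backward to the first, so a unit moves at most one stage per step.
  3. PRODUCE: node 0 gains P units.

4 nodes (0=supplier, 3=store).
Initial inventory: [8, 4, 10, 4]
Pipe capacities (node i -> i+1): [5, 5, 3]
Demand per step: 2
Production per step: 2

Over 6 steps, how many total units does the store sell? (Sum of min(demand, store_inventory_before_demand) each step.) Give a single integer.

Answer: 12

Derivation:
Step 1: sold=2 (running total=2) -> [5 5 11 5]
Step 2: sold=2 (running total=4) -> [2 5 13 6]
Step 3: sold=2 (running total=6) -> [2 2 15 7]
Step 4: sold=2 (running total=8) -> [2 2 14 8]
Step 5: sold=2 (running total=10) -> [2 2 13 9]
Step 6: sold=2 (running total=12) -> [2 2 12 10]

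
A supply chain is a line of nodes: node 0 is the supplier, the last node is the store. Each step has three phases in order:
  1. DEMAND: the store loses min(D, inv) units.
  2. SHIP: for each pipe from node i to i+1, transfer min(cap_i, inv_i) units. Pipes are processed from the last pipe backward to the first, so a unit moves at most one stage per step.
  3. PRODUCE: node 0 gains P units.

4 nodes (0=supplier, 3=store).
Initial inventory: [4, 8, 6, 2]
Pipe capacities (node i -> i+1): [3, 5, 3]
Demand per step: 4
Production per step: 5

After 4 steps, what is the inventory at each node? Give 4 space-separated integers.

Step 1: demand=4,sold=2 ship[2->3]=3 ship[1->2]=5 ship[0->1]=3 prod=5 -> inv=[6 6 8 3]
Step 2: demand=4,sold=3 ship[2->3]=3 ship[1->2]=5 ship[0->1]=3 prod=5 -> inv=[8 4 10 3]
Step 3: demand=4,sold=3 ship[2->3]=3 ship[1->2]=4 ship[0->1]=3 prod=5 -> inv=[10 3 11 3]
Step 4: demand=4,sold=3 ship[2->3]=3 ship[1->2]=3 ship[0->1]=3 prod=5 -> inv=[12 3 11 3]

12 3 11 3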